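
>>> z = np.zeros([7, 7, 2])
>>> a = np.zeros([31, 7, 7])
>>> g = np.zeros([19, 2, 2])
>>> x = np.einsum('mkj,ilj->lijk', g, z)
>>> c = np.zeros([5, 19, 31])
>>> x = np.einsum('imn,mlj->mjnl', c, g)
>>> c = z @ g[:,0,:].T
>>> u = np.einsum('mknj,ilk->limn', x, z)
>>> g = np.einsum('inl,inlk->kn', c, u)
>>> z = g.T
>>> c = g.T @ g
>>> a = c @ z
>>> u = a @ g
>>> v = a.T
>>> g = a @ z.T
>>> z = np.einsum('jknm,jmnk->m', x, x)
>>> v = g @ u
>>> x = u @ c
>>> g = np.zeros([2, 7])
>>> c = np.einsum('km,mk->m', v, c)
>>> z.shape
(2,)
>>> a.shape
(7, 31)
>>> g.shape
(2, 7)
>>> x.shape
(7, 7)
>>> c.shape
(7,)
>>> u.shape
(7, 7)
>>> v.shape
(7, 7)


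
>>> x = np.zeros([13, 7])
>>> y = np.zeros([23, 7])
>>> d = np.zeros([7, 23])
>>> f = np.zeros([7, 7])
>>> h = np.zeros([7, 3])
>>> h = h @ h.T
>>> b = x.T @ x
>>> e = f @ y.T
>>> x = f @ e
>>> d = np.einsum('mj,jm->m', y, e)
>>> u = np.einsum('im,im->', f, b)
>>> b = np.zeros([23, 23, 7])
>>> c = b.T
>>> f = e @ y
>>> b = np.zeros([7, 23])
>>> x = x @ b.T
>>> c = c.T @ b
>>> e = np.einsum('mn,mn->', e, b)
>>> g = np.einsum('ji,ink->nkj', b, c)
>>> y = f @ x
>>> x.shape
(7, 7)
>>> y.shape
(7, 7)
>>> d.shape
(23,)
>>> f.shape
(7, 7)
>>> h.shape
(7, 7)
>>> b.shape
(7, 23)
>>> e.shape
()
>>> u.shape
()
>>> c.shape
(23, 23, 23)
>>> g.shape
(23, 23, 7)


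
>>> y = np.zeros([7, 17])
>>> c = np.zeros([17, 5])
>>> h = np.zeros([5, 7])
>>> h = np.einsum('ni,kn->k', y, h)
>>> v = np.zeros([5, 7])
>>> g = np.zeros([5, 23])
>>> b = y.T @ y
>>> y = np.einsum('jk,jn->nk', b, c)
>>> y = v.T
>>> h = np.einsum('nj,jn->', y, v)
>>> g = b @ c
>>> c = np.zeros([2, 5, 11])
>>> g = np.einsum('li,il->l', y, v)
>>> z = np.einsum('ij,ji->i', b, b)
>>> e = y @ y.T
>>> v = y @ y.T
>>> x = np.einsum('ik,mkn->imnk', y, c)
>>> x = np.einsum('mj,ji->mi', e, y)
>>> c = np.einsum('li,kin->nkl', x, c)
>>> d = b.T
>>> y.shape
(7, 5)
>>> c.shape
(11, 2, 7)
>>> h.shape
()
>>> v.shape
(7, 7)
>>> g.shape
(7,)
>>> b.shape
(17, 17)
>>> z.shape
(17,)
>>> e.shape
(7, 7)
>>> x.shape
(7, 5)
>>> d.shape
(17, 17)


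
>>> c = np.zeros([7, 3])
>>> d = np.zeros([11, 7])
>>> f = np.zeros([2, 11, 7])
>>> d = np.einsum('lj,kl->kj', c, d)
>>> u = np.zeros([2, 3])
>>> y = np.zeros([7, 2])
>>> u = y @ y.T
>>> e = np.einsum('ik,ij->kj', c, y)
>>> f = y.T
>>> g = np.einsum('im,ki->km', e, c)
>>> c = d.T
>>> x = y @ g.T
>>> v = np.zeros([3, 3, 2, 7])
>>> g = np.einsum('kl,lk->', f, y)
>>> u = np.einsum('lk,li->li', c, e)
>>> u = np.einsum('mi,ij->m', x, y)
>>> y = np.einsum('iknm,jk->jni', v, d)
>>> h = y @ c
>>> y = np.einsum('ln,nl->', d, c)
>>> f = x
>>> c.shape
(3, 11)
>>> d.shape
(11, 3)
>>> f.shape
(7, 7)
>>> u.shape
(7,)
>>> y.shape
()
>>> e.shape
(3, 2)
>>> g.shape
()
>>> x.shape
(7, 7)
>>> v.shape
(3, 3, 2, 7)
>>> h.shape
(11, 2, 11)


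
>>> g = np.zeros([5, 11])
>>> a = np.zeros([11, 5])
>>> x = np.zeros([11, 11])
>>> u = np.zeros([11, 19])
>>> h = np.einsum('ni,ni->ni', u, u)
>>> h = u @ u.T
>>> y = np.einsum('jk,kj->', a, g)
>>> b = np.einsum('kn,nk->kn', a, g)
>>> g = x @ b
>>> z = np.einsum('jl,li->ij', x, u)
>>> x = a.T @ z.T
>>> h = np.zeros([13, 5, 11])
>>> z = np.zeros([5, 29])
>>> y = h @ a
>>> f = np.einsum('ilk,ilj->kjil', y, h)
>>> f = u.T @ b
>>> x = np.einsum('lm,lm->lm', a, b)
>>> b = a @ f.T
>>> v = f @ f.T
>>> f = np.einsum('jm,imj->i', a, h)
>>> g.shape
(11, 5)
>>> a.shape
(11, 5)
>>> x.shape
(11, 5)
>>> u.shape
(11, 19)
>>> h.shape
(13, 5, 11)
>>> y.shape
(13, 5, 5)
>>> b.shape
(11, 19)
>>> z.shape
(5, 29)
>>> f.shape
(13,)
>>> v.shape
(19, 19)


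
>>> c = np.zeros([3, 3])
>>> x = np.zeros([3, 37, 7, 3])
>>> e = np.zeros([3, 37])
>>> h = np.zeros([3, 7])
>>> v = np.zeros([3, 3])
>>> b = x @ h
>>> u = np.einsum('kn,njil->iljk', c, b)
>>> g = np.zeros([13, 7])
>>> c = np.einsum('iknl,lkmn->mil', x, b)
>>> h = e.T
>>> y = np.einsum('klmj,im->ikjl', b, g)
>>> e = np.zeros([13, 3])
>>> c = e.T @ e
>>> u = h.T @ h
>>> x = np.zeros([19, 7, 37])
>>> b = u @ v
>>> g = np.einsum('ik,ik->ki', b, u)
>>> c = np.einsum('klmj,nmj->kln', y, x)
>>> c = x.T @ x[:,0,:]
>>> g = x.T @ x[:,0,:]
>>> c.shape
(37, 7, 37)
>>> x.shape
(19, 7, 37)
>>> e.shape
(13, 3)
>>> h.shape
(37, 3)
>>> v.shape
(3, 3)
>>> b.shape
(3, 3)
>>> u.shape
(3, 3)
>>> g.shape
(37, 7, 37)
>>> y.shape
(13, 3, 7, 37)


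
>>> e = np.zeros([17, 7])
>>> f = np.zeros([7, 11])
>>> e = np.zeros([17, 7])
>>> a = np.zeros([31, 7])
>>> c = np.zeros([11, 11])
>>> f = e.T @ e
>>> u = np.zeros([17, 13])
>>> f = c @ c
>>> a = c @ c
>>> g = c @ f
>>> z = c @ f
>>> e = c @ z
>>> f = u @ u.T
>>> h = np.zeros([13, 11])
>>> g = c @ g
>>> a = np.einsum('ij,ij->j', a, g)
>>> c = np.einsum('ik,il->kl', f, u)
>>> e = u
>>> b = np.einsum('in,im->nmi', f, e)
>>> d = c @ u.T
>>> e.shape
(17, 13)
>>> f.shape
(17, 17)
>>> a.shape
(11,)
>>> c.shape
(17, 13)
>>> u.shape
(17, 13)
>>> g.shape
(11, 11)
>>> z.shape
(11, 11)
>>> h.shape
(13, 11)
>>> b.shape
(17, 13, 17)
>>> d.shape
(17, 17)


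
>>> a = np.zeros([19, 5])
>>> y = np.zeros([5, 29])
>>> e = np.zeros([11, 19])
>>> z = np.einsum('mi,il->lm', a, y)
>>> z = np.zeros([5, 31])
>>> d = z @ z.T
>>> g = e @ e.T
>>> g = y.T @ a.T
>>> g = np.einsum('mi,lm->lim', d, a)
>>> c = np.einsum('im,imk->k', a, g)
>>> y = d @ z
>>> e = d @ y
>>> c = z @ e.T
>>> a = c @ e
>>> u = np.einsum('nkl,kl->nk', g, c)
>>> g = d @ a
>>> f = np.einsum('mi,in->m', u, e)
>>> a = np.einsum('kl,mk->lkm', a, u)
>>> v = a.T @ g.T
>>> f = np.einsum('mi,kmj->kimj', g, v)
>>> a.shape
(31, 5, 19)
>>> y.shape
(5, 31)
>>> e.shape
(5, 31)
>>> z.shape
(5, 31)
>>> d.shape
(5, 5)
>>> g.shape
(5, 31)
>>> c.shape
(5, 5)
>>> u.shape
(19, 5)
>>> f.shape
(19, 31, 5, 5)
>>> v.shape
(19, 5, 5)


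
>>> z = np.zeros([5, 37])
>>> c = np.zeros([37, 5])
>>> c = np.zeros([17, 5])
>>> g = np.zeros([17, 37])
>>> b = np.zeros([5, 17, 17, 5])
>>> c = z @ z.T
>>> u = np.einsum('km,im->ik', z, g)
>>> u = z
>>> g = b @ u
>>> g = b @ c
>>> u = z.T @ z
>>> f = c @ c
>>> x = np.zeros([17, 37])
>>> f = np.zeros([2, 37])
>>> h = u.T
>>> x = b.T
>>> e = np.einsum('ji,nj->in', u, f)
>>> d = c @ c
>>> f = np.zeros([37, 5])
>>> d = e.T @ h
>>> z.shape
(5, 37)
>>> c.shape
(5, 5)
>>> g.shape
(5, 17, 17, 5)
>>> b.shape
(5, 17, 17, 5)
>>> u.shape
(37, 37)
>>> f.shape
(37, 5)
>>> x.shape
(5, 17, 17, 5)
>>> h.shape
(37, 37)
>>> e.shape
(37, 2)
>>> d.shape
(2, 37)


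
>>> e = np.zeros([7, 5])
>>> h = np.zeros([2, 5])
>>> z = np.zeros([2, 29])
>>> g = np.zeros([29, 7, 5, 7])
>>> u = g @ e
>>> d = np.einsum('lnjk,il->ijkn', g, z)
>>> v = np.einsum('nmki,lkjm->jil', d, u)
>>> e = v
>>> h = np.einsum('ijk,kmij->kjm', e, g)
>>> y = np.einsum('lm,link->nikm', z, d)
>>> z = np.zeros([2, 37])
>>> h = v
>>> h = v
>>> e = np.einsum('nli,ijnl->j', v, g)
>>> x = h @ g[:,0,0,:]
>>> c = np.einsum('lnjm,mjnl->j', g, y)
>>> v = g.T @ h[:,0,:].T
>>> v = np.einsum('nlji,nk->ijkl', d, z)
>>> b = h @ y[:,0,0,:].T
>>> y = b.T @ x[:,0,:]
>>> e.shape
(7,)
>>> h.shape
(5, 7, 29)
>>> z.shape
(2, 37)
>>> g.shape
(29, 7, 5, 7)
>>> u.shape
(29, 7, 5, 5)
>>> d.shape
(2, 5, 7, 7)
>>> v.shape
(7, 7, 37, 5)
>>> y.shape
(7, 7, 7)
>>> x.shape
(5, 7, 7)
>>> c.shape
(5,)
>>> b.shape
(5, 7, 7)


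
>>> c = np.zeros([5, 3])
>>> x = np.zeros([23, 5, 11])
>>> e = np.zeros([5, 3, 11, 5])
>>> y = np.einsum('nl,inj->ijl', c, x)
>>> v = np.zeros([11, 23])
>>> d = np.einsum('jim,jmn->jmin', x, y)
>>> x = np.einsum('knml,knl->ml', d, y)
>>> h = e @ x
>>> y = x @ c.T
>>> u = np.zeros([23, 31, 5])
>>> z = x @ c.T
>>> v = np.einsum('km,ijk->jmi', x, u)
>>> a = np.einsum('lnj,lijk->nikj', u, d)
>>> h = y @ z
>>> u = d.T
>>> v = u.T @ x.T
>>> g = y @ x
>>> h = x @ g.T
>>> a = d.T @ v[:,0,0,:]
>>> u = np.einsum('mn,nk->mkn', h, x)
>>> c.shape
(5, 3)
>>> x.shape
(5, 3)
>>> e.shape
(5, 3, 11, 5)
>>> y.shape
(5, 5)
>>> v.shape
(23, 11, 5, 5)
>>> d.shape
(23, 11, 5, 3)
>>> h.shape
(5, 5)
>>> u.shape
(5, 3, 5)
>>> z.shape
(5, 5)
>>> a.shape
(3, 5, 11, 5)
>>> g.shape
(5, 3)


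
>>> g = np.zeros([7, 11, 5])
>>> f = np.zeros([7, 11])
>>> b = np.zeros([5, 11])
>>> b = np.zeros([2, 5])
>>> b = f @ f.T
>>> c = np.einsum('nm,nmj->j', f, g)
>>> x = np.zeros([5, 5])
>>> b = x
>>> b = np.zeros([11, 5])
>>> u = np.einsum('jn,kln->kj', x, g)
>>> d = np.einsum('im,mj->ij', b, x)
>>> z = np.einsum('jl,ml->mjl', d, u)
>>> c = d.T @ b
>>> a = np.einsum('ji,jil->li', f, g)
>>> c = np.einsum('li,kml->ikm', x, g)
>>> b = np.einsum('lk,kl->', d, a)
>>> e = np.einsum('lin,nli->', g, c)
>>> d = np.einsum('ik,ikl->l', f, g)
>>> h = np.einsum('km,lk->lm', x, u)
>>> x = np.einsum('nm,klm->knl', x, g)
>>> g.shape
(7, 11, 5)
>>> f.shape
(7, 11)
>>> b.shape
()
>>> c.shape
(5, 7, 11)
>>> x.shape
(7, 5, 11)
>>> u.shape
(7, 5)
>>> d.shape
(5,)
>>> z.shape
(7, 11, 5)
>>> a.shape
(5, 11)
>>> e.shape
()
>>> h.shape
(7, 5)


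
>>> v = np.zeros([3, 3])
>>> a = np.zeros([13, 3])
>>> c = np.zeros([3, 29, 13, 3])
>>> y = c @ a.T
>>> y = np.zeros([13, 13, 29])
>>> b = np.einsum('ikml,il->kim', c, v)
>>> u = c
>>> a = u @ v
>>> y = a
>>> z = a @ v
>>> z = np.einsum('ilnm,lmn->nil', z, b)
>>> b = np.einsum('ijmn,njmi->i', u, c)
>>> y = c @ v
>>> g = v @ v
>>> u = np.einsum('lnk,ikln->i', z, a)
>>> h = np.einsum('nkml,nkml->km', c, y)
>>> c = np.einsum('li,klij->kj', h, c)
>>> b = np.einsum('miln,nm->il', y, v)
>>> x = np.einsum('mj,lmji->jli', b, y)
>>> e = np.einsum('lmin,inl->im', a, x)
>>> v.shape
(3, 3)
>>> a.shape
(3, 29, 13, 3)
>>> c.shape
(3, 3)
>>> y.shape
(3, 29, 13, 3)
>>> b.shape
(29, 13)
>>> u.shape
(3,)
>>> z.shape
(13, 3, 29)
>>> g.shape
(3, 3)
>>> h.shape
(29, 13)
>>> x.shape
(13, 3, 3)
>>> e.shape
(13, 29)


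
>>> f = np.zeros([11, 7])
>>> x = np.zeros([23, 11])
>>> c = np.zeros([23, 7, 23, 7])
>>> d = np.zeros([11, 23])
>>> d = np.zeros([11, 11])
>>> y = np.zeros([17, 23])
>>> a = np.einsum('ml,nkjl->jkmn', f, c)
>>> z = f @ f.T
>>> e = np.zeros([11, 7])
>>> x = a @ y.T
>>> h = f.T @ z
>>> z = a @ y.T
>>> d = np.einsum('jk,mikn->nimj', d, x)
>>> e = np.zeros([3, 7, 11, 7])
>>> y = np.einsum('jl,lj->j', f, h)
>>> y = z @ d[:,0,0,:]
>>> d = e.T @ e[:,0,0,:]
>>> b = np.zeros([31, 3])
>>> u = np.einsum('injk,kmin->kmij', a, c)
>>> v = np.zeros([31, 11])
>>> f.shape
(11, 7)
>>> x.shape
(23, 7, 11, 17)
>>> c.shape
(23, 7, 23, 7)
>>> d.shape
(7, 11, 7, 7)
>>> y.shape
(23, 7, 11, 11)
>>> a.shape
(23, 7, 11, 23)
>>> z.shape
(23, 7, 11, 17)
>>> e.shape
(3, 7, 11, 7)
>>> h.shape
(7, 11)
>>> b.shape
(31, 3)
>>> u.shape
(23, 7, 23, 11)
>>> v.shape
(31, 11)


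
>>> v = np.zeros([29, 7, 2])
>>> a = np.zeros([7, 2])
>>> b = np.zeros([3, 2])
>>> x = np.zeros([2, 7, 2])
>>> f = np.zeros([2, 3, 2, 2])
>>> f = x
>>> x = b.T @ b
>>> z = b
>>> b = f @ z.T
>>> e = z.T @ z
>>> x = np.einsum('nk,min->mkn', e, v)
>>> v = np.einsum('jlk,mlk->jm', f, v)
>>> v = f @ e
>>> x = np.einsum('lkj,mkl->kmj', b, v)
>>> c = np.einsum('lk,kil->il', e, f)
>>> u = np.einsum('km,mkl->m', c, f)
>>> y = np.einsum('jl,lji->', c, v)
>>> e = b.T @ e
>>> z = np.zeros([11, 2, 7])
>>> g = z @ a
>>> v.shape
(2, 7, 2)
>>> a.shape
(7, 2)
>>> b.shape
(2, 7, 3)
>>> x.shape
(7, 2, 3)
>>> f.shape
(2, 7, 2)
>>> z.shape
(11, 2, 7)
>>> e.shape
(3, 7, 2)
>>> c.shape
(7, 2)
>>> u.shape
(2,)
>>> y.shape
()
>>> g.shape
(11, 2, 2)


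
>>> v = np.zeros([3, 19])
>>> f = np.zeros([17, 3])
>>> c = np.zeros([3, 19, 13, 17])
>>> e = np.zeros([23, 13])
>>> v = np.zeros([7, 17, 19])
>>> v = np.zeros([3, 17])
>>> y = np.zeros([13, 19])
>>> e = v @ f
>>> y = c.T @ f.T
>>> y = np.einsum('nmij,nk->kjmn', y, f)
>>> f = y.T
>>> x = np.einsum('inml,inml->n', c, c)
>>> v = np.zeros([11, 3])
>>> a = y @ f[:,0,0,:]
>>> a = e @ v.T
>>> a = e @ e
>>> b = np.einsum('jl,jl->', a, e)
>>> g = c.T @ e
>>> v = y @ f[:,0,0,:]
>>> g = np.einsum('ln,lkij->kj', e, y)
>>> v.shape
(3, 17, 13, 3)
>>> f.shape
(17, 13, 17, 3)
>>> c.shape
(3, 19, 13, 17)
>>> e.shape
(3, 3)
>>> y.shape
(3, 17, 13, 17)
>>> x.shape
(19,)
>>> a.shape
(3, 3)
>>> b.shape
()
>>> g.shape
(17, 17)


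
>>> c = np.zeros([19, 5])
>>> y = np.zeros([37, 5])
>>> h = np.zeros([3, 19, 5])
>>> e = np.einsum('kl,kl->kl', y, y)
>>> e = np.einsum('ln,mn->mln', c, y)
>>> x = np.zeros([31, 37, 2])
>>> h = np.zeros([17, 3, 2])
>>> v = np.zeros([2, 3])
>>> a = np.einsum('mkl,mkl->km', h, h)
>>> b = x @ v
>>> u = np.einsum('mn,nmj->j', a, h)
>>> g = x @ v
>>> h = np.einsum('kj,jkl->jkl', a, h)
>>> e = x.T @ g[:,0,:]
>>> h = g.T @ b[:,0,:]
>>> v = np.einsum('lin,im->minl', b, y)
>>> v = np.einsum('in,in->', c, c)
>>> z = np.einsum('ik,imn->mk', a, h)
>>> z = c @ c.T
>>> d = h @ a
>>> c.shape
(19, 5)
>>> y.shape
(37, 5)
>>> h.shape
(3, 37, 3)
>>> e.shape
(2, 37, 3)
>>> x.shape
(31, 37, 2)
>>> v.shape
()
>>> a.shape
(3, 17)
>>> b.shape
(31, 37, 3)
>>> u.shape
(2,)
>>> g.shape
(31, 37, 3)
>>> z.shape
(19, 19)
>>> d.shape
(3, 37, 17)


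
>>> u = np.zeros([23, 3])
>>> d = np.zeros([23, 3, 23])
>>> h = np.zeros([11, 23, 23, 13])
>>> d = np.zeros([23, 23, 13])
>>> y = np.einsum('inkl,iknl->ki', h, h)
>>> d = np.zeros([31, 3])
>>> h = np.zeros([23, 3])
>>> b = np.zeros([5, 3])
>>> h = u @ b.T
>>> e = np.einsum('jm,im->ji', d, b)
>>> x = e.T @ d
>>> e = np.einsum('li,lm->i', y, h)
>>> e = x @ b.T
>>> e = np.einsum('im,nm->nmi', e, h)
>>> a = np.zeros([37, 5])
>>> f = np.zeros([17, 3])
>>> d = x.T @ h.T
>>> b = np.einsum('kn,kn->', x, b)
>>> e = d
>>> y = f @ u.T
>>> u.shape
(23, 3)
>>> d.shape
(3, 23)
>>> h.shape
(23, 5)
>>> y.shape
(17, 23)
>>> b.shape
()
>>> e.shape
(3, 23)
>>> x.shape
(5, 3)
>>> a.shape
(37, 5)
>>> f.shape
(17, 3)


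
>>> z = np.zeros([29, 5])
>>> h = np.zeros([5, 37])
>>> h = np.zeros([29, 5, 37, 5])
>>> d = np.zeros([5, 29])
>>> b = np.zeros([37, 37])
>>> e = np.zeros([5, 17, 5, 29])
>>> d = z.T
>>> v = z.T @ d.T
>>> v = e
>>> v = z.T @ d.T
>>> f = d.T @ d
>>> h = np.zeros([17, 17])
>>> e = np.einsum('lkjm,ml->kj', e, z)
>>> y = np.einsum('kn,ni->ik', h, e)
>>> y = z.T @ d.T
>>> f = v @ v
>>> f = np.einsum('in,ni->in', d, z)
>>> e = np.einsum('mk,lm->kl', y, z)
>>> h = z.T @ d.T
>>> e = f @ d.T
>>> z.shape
(29, 5)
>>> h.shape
(5, 5)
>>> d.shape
(5, 29)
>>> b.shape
(37, 37)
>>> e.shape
(5, 5)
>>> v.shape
(5, 5)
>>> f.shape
(5, 29)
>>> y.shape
(5, 5)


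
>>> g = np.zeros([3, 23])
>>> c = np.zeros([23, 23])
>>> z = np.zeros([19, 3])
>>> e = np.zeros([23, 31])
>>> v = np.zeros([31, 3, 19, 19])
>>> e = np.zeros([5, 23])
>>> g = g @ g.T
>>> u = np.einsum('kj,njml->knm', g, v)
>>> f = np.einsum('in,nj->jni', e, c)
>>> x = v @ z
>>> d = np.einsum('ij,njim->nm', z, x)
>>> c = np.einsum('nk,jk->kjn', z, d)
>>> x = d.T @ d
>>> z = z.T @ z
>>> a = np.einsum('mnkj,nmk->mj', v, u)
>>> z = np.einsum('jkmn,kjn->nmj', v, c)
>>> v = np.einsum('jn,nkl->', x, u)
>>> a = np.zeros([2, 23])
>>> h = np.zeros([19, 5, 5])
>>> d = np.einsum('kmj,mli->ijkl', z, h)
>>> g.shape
(3, 3)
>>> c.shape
(3, 31, 19)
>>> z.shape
(19, 19, 31)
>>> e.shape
(5, 23)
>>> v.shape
()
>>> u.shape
(3, 31, 19)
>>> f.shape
(23, 23, 5)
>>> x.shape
(3, 3)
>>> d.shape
(5, 31, 19, 5)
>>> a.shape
(2, 23)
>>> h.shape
(19, 5, 5)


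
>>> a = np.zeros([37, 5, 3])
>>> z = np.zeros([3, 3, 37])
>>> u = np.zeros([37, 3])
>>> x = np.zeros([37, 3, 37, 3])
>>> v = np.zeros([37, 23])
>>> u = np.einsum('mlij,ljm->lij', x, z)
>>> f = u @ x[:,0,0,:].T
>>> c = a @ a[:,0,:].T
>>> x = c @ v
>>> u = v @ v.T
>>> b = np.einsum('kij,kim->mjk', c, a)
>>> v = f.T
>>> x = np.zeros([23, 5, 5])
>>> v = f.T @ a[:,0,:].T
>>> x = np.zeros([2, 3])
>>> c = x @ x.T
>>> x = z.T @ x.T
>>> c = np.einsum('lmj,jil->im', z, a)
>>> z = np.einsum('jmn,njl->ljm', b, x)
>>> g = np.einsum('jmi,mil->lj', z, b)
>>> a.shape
(37, 5, 3)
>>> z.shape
(2, 3, 37)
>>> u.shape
(37, 37)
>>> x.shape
(37, 3, 2)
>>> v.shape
(37, 37, 37)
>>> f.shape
(3, 37, 37)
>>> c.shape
(5, 3)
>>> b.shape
(3, 37, 37)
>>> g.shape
(37, 2)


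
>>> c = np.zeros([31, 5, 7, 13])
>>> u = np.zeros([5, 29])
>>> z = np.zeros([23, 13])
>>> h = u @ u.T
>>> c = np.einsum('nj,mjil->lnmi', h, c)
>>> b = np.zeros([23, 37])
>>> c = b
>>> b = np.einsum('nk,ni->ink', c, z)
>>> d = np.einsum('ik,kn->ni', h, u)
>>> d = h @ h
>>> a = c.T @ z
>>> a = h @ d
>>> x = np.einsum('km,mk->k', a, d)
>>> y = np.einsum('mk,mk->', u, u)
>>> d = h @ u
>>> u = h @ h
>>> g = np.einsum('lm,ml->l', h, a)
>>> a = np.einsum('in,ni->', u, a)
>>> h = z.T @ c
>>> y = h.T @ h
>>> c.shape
(23, 37)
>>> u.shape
(5, 5)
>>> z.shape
(23, 13)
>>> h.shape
(13, 37)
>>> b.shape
(13, 23, 37)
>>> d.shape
(5, 29)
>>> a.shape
()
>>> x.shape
(5,)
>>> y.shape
(37, 37)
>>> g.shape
(5,)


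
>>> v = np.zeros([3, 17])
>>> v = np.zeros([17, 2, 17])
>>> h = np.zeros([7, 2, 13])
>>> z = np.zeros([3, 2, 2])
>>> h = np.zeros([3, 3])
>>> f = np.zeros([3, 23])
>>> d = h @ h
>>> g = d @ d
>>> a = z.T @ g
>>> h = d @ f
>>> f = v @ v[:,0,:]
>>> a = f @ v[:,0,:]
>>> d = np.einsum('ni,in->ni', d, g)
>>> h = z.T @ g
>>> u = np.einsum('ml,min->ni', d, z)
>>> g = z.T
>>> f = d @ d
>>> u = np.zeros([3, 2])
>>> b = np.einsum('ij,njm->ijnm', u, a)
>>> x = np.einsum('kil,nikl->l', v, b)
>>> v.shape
(17, 2, 17)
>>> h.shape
(2, 2, 3)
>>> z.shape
(3, 2, 2)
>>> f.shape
(3, 3)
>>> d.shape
(3, 3)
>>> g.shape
(2, 2, 3)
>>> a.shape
(17, 2, 17)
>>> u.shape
(3, 2)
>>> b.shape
(3, 2, 17, 17)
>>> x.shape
(17,)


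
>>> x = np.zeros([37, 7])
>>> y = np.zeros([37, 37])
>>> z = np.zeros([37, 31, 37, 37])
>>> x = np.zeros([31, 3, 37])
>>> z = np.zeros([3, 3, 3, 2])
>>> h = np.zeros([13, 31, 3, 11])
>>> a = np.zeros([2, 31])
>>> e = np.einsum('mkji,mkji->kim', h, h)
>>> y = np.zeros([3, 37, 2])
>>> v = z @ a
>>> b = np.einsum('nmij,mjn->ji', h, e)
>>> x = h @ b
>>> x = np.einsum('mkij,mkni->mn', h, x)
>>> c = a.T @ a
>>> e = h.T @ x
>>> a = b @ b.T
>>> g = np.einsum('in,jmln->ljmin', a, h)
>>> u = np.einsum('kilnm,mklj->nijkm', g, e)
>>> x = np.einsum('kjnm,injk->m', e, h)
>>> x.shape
(3,)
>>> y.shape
(3, 37, 2)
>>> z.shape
(3, 3, 3, 2)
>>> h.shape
(13, 31, 3, 11)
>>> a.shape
(11, 11)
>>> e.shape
(11, 3, 31, 3)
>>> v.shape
(3, 3, 3, 31)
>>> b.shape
(11, 3)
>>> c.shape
(31, 31)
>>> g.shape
(3, 13, 31, 11, 11)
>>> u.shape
(11, 13, 3, 3, 11)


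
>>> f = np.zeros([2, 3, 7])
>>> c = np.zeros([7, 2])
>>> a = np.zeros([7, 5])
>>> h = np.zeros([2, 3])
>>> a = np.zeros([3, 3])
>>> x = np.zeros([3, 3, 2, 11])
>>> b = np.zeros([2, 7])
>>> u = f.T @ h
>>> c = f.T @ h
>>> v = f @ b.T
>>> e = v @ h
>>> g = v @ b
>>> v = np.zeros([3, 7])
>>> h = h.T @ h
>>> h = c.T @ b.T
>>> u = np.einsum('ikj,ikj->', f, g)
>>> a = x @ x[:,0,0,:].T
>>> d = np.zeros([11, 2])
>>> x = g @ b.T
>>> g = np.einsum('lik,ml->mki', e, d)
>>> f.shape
(2, 3, 7)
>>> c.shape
(7, 3, 3)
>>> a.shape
(3, 3, 2, 3)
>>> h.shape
(3, 3, 2)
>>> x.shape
(2, 3, 2)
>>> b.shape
(2, 7)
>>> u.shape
()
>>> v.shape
(3, 7)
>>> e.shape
(2, 3, 3)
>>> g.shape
(11, 3, 3)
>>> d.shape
(11, 2)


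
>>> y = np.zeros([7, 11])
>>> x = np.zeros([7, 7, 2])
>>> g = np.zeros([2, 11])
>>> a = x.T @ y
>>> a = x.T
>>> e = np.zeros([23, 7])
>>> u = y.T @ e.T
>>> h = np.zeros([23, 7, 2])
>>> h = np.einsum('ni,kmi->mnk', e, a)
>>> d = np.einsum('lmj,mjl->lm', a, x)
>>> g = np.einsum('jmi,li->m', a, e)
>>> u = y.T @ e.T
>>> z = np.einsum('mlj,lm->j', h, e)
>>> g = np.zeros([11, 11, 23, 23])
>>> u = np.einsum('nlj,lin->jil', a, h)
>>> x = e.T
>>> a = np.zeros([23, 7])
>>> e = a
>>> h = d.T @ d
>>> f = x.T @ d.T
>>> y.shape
(7, 11)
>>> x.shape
(7, 23)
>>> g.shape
(11, 11, 23, 23)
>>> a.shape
(23, 7)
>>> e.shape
(23, 7)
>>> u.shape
(7, 23, 7)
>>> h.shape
(7, 7)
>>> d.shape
(2, 7)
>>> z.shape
(2,)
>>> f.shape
(23, 2)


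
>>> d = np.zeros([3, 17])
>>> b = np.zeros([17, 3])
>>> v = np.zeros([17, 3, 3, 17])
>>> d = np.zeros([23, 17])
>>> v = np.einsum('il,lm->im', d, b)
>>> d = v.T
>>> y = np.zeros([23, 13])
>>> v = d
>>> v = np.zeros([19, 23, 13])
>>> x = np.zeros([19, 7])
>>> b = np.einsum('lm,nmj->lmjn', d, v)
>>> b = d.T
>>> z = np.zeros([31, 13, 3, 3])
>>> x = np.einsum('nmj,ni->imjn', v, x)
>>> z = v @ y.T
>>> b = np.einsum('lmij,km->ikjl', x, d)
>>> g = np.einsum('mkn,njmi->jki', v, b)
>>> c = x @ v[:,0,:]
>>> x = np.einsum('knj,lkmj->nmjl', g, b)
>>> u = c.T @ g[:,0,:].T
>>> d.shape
(3, 23)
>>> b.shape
(13, 3, 19, 7)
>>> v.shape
(19, 23, 13)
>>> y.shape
(23, 13)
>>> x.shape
(23, 19, 7, 13)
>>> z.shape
(19, 23, 23)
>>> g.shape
(3, 23, 7)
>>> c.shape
(7, 23, 13, 13)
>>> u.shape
(13, 13, 23, 3)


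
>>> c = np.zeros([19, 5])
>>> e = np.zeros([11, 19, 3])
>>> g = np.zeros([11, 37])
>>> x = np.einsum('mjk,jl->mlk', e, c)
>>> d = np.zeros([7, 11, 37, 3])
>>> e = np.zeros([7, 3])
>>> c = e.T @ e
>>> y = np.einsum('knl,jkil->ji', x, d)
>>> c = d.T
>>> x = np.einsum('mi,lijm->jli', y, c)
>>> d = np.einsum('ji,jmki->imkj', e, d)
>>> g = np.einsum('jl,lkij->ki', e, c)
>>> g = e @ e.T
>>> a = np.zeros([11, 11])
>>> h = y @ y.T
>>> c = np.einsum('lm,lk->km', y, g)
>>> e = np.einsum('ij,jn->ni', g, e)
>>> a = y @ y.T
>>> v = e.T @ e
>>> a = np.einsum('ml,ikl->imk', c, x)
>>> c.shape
(7, 37)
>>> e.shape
(3, 7)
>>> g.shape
(7, 7)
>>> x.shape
(11, 3, 37)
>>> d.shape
(3, 11, 37, 7)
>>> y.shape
(7, 37)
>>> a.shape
(11, 7, 3)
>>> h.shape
(7, 7)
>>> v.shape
(7, 7)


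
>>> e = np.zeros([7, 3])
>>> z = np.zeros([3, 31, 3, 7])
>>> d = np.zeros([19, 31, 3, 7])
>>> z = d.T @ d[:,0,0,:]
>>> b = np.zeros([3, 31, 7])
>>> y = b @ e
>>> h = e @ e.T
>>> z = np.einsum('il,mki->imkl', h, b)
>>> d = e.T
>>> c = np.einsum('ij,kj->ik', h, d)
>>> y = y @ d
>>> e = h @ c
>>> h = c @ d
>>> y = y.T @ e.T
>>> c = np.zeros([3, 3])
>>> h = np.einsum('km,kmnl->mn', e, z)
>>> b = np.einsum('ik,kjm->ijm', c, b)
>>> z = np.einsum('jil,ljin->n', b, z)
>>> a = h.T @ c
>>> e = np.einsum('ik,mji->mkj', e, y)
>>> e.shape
(7, 3, 31)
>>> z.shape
(7,)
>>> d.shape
(3, 7)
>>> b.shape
(3, 31, 7)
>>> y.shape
(7, 31, 7)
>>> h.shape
(3, 31)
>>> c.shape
(3, 3)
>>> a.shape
(31, 3)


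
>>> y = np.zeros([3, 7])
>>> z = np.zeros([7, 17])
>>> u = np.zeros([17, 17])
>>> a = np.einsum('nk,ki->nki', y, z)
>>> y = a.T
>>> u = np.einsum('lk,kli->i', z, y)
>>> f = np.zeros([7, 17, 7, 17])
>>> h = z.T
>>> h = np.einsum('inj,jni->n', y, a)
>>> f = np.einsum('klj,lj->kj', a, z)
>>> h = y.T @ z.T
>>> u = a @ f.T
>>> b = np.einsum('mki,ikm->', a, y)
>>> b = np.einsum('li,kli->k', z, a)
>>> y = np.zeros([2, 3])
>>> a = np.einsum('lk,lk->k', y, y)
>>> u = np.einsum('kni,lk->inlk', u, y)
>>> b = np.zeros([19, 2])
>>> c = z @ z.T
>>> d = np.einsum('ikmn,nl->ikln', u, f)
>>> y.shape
(2, 3)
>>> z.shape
(7, 17)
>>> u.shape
(3, 7, 2, 3)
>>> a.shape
(3,)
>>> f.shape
(3, 17)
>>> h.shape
(3, 7, 7)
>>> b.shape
(19, 2)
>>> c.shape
(7, 7)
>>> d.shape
(3, 7, 17, 3)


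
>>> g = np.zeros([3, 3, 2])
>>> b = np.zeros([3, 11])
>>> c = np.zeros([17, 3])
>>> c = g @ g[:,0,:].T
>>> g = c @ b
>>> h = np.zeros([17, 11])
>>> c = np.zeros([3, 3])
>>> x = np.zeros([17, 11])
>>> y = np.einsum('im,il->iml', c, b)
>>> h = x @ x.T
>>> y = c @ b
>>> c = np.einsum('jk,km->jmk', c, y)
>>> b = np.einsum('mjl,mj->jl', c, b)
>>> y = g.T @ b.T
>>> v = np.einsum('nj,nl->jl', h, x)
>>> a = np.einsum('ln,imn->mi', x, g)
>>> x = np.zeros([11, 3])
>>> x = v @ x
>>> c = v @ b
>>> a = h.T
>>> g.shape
(3, 3, 11)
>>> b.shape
(11, 3)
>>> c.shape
(17, 3)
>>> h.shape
(17, 17)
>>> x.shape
(17, 3)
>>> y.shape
(11, 3, 11)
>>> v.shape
(17, 11)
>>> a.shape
(17, 17)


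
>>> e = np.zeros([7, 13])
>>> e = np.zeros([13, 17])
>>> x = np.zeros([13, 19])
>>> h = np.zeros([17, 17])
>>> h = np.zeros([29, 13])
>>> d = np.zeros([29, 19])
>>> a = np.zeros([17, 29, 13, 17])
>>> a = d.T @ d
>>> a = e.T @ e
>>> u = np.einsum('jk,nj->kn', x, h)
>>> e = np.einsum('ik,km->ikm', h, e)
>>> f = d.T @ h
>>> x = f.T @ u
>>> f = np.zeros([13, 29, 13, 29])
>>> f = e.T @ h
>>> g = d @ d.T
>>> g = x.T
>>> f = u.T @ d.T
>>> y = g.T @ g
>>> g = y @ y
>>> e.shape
(29, 13, 17)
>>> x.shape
(13, 29)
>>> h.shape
(29, 13)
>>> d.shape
(29, 19)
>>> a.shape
(17, 17)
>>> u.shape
(19, 29)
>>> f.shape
(29, 29)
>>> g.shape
(13, 13)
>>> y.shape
(13, 13)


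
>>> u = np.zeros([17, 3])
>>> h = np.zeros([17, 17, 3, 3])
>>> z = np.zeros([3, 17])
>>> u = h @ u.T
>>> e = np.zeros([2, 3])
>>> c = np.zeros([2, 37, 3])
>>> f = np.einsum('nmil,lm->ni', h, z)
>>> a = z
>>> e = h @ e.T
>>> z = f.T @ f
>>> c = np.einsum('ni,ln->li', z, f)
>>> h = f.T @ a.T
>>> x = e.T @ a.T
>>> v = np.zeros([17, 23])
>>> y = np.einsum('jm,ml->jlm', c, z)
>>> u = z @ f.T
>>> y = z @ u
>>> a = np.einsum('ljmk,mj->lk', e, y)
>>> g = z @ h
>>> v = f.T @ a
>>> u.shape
(3, 17)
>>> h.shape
(3, 3)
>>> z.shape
(3, 3)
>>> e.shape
(17, 17, 3, 2)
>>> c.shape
(17, 3)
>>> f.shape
(17, 3)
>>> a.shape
(17, 2)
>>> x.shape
(2, 3, 17, 3)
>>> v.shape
(3, 2)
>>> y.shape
(3, 17)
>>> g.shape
(3, 3)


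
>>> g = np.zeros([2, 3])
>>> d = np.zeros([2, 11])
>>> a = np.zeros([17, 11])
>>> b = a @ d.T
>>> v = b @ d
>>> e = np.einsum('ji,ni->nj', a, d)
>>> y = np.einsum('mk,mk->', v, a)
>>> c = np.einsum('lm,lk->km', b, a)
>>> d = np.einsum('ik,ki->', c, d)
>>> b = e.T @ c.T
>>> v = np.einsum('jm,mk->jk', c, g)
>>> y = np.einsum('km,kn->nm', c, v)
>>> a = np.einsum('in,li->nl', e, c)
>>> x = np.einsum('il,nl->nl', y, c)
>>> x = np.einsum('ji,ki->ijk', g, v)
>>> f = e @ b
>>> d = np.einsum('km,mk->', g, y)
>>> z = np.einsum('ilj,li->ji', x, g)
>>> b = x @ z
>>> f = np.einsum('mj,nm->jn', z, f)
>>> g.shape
(2, 3)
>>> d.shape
()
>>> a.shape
(17, 11)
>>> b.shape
(3, 2, 3)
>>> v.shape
(11, 3)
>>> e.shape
(2, 17)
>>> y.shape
(3, 2)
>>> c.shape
(11, 2)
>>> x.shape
(3, 2, 11)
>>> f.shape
(3, 2)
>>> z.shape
(11, 3)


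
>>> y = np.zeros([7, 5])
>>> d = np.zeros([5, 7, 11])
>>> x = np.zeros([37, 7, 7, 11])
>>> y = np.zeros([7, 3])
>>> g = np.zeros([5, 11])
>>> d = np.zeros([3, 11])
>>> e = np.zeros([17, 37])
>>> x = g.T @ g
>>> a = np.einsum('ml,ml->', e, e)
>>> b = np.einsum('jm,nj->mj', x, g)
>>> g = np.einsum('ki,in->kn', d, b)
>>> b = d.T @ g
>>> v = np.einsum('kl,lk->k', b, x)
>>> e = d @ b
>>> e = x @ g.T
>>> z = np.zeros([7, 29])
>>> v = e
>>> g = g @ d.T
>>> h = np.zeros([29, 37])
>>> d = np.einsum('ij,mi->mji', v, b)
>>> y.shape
(7, 3)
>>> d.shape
(11, 3, 11)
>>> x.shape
(11, 11)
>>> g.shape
(3, 3)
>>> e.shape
(11, 3)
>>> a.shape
()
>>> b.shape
(11, 11)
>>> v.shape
(11, 3)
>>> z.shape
(7, 29)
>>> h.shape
(29, 37)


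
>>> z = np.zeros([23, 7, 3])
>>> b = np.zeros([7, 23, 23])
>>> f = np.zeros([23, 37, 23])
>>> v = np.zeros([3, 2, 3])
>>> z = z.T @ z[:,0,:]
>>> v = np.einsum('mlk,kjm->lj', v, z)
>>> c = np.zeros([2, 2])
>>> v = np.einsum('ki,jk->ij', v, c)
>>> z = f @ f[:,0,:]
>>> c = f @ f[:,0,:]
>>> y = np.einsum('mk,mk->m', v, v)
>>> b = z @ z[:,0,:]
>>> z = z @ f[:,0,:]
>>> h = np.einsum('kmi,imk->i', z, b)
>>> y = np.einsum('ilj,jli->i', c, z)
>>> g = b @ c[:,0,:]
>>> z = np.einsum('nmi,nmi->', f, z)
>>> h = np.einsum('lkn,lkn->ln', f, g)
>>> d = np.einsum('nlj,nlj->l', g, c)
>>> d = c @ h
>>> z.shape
()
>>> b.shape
(23, 37, 23)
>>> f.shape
(23, 37, 23)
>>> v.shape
(7, 2)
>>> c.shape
(23, 37, 23)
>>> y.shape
(23,)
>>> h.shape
(23, 23)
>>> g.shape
(23, 37, 23)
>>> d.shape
(23, 37, 23)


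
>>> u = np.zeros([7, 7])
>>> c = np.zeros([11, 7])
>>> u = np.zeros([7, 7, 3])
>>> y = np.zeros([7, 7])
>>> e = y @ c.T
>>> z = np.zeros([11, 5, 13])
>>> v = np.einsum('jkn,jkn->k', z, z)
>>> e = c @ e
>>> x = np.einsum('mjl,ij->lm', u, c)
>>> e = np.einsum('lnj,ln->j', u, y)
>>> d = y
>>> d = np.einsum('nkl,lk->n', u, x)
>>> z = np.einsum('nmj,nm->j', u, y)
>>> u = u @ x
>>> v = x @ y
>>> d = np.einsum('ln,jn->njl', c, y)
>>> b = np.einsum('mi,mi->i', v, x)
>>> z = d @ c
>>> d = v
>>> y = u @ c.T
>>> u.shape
(7, 7, 7)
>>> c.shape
(11, 7)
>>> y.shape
(7, 7, 11)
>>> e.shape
(3,)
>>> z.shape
(7, 7, 7)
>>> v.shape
(3, 7)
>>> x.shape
(3, 7)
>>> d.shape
(3, 7)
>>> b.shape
(7,)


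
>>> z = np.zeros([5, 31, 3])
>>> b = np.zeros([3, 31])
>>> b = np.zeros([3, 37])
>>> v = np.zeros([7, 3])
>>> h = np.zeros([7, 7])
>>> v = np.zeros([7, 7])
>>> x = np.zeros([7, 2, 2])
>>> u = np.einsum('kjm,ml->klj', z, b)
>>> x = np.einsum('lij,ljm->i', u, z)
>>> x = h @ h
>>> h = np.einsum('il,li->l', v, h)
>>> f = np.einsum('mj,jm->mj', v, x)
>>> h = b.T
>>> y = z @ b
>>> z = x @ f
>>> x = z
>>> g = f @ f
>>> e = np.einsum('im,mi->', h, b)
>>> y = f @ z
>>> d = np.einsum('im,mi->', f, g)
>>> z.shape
(7, 7)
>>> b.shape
(3, 37)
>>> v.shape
(7, 7)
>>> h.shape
(37, 3)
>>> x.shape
(7, 7)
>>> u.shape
(5, 37, 31)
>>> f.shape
(7, 7)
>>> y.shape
(7, 7)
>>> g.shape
(7, 7)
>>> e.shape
()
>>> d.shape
()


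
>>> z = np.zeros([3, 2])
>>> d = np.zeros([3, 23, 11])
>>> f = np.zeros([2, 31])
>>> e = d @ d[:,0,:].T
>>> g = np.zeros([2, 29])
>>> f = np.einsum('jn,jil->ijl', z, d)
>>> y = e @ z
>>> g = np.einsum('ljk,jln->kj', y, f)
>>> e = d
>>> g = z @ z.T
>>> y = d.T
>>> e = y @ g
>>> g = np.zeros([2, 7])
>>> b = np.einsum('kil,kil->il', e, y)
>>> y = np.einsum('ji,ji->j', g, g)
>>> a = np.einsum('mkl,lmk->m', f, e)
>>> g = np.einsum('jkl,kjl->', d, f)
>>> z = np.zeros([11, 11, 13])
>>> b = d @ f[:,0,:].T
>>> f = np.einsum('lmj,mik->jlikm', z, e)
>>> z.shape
(11, 11, 13)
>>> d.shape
(3, 23, 11)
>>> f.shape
(13, 11, 23, 3, 11)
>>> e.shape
(11, 23, 3)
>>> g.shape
()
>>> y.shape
(2,)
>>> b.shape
(3, 23, 23)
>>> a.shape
(23,)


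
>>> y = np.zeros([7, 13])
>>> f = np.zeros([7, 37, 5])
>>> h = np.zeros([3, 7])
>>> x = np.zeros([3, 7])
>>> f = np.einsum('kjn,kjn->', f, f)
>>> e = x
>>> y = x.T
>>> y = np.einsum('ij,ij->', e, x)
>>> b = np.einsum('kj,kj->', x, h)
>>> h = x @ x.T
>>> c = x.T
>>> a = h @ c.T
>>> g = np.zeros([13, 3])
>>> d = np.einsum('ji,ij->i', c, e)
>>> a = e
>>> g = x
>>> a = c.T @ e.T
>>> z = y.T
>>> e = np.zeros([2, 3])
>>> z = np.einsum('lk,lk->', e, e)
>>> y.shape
()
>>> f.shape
()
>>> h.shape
(3, 3)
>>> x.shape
(3, 7)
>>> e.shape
(2, 3)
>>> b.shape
()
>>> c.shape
(7, 3)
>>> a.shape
(3, 3)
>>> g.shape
(3, 7)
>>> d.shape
(3,)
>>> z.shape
()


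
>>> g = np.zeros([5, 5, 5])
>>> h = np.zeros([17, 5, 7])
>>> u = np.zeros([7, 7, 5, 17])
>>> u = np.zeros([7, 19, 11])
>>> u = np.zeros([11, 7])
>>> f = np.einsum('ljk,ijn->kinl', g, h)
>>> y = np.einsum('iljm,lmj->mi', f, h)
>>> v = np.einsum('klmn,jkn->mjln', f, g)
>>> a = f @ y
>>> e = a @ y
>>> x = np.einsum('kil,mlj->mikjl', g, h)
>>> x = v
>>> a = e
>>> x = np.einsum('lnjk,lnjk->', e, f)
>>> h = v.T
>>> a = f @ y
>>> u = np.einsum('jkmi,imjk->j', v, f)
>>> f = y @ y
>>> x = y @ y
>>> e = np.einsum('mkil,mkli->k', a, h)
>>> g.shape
(5, 5, 5)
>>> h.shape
(5, 17, 5, 7)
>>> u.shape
(7,)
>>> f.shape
(5, 5)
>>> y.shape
(5, 5)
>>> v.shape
(7, 5, 17, 5)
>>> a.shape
(5, 17, 7, 5)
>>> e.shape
(17,)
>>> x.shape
(5, 5)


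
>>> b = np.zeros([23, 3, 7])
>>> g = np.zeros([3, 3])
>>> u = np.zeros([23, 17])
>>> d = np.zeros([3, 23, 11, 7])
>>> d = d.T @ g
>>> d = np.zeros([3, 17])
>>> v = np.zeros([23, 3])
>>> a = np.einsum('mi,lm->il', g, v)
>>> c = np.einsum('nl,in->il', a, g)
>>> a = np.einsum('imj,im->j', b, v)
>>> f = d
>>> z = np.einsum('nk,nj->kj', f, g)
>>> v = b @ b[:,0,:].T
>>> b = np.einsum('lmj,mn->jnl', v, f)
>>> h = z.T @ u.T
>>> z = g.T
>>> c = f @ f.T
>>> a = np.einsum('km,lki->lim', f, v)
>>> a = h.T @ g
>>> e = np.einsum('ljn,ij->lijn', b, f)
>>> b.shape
(23, 17, 23)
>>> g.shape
(3, 3)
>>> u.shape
(23, 17)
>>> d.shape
(3, 17)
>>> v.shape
(23, 3, 23)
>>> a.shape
(23, 3)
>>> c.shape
(3, 3)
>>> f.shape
(3, 17)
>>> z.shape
(3, 3)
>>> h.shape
(3, 23)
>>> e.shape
(23, 3, 17, 23)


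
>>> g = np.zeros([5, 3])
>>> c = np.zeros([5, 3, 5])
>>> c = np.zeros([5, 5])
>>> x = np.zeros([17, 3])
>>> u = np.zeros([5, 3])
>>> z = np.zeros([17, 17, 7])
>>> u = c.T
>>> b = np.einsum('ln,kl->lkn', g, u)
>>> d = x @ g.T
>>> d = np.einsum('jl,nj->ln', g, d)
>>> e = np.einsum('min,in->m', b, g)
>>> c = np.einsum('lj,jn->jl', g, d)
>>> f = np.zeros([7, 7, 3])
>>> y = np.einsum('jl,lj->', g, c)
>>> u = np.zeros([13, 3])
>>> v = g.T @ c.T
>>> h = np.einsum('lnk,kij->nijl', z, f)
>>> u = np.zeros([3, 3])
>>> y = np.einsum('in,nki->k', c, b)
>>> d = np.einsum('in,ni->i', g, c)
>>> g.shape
(5, 3)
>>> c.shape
(3, 5)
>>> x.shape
(17, 3)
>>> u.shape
(3, 3)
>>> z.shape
(17, 17, 7)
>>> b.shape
(5, 5, 3)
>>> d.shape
(5,)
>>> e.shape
(5,)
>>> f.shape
(7, 7, 3)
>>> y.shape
(5,)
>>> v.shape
(3, 3)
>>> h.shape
(17, 7, 3, 17)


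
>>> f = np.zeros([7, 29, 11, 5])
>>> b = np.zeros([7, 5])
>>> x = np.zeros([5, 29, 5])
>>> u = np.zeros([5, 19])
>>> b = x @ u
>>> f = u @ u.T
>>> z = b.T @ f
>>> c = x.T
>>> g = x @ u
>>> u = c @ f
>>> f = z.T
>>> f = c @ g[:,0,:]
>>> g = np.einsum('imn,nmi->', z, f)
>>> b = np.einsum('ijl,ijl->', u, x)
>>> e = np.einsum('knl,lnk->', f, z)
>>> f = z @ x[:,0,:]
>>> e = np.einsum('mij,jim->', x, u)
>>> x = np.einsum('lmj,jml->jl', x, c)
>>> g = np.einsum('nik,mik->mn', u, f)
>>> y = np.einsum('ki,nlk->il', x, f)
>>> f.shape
(19, 29, 5)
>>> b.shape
()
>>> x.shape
(5, 5)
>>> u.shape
(5, 29, 5)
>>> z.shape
(19, 29, 5)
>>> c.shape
(5, 29, 5)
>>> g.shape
(19, 5)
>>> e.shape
()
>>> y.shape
(5, 29)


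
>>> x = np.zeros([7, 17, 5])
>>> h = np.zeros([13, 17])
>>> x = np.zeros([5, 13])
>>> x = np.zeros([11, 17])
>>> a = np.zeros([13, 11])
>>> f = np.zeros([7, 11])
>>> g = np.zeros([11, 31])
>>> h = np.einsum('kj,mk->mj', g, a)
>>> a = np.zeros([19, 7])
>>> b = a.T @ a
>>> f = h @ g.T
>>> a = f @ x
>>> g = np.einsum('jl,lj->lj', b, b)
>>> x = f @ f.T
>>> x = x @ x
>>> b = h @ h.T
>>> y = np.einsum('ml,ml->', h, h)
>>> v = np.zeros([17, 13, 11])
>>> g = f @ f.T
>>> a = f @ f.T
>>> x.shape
(13, 13)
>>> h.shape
(13, 31)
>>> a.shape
(13, 13)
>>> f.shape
(13, 11)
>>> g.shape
(13, 13)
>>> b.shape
(13, 13)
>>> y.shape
()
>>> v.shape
(17, 13, 11)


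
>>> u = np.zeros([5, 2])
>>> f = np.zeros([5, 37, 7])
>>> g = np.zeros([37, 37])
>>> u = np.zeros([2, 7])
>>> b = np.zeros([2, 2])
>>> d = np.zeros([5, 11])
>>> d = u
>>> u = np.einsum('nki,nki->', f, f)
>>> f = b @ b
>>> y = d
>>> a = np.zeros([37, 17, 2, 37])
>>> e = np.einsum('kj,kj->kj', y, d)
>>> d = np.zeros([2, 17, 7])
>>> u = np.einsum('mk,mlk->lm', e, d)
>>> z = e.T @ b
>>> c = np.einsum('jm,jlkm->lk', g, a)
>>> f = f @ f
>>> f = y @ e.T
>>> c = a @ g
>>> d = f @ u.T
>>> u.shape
(17, 2)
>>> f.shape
(2, 2)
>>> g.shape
(37, 37)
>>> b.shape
(2, 2)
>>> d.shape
(2, 17)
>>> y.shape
(2, 7)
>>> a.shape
(37, 17, 2, 37)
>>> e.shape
(2, 7)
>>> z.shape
(7, 2)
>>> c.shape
(37, 17, 2, 37)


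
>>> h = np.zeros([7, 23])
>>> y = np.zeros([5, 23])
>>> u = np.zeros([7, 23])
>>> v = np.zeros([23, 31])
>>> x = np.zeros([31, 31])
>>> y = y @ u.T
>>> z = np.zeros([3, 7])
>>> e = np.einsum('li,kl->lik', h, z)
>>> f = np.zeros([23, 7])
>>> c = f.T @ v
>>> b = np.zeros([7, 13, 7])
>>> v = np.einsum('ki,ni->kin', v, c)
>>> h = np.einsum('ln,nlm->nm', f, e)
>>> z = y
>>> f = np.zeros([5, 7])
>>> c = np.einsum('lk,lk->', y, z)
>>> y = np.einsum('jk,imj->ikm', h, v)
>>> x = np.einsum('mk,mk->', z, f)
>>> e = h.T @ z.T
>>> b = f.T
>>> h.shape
(7, 3)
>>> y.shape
(23, 3, 31)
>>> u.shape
(7, 23)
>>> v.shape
(23, 31, 7)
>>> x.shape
()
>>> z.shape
(5, 7)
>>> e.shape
(3, 5)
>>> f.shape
(5, 7)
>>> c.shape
()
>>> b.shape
(7, 5)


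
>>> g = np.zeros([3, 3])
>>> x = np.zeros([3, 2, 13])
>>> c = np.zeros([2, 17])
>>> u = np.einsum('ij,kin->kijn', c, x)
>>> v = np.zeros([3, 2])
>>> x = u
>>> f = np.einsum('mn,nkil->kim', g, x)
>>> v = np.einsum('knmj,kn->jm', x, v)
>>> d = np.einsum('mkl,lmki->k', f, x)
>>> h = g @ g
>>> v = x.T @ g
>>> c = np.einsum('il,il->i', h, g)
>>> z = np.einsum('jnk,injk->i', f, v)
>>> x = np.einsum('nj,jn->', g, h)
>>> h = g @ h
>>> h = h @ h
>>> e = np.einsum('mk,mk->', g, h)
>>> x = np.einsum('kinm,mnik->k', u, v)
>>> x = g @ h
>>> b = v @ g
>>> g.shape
(3, 3)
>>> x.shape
(3, 3)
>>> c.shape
(3,)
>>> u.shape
(3, 2, 17, 13)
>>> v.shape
(13, 17, 2, 3)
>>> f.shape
(2, 17, 3)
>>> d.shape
(17,)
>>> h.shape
(3, 3)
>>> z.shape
(13,)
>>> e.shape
()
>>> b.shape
(13, 17, 2, 3)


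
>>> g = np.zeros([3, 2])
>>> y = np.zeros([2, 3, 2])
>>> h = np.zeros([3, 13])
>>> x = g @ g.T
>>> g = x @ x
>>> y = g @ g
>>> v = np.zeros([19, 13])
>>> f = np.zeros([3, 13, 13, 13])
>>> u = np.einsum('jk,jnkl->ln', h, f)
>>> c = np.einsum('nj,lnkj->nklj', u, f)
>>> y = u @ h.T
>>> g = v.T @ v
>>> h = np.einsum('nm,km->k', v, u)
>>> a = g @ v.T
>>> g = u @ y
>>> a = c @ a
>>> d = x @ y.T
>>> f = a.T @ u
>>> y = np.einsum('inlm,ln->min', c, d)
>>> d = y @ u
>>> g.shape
(13, 3)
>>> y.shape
(13, 13, 13)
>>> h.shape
(13,)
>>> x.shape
(3, 3)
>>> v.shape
(19, 13)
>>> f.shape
(19, 3, 13, 13)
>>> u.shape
(13, 13)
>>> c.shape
(13, 13, 3, 13)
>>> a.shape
(13, 13, 3, 19)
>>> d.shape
(13, 13, 13)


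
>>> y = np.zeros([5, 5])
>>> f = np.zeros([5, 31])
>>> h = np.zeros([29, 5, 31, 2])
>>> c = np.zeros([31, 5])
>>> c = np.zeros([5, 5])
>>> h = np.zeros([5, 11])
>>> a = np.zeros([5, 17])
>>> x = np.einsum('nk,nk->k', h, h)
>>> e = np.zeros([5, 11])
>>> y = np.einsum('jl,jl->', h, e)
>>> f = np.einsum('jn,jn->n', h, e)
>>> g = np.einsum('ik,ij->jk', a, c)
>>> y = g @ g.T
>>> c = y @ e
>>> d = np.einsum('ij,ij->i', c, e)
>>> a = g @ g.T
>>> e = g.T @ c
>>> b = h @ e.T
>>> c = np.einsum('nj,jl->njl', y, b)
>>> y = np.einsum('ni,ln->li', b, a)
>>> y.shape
(5, 17)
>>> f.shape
(11,)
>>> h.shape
(5, 11)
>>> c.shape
(5, 5, 17)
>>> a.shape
(5, 5)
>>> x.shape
(11,)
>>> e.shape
(17, 11)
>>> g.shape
(5, 17)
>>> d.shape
(5,)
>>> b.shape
(5, 17)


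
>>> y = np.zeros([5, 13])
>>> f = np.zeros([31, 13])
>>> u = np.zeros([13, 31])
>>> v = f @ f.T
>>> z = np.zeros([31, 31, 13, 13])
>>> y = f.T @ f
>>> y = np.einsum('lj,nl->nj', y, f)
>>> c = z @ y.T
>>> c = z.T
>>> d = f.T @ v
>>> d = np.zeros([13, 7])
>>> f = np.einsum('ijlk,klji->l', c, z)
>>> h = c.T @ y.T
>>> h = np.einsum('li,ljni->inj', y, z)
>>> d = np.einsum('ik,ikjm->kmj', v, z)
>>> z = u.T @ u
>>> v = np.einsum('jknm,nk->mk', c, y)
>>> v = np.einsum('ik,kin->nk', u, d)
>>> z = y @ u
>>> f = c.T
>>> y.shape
(31, 13)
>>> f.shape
(31, 31, 13, 13)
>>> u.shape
(13, 31)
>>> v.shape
(13, 31)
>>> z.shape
(31, 31)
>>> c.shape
(13, 13, 31, 31)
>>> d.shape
(31, 13, 13)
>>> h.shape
(13, 13, 31)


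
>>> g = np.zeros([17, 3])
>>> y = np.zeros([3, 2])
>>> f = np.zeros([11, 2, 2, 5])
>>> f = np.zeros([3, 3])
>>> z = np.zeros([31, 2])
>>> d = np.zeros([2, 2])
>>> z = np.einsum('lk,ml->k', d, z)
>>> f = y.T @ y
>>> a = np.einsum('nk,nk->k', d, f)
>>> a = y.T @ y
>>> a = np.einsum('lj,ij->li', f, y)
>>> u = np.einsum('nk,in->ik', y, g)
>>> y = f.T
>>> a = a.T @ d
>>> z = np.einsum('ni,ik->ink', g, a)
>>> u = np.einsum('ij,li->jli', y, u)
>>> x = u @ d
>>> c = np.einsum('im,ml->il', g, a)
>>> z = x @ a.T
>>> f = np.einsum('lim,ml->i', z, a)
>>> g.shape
(17, 3)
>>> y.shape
(2, 2)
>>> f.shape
(17,)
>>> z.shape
(2, 17, 3)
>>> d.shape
(2, 2)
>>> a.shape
(3, 2)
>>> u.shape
(2, 17, 2)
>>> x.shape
(2, 17, 2)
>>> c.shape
(17, 2)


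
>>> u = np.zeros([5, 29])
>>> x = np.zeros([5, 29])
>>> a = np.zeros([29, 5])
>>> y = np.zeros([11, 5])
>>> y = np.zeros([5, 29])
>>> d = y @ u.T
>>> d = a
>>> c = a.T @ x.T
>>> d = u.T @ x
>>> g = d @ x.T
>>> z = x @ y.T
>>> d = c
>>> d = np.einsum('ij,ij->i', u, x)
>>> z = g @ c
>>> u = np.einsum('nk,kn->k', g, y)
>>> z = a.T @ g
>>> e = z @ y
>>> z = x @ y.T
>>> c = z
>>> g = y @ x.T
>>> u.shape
(5,)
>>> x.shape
(5, 29)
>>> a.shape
(29, 5)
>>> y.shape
(5, 29)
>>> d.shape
(5,)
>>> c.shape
(5, 5)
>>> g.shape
(5, 5)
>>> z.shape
(5, 5)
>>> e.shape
(5, 29)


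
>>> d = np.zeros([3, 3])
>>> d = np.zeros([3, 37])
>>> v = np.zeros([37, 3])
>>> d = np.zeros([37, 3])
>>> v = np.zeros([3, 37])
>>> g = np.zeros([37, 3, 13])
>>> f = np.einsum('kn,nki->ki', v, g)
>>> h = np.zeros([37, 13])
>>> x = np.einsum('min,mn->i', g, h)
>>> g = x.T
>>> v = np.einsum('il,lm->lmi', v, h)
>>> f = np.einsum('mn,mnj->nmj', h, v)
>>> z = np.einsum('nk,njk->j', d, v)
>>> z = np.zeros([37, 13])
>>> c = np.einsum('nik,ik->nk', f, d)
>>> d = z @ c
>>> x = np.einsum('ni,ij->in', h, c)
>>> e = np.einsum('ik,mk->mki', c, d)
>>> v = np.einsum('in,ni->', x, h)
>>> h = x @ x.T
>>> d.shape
(37, 3)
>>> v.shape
()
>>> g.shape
(3,)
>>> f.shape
(13, 37, 3)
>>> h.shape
(13, 13)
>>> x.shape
(13, 37)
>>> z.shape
(37, 13)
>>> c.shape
(13, 3)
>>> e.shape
(37, 3, 13)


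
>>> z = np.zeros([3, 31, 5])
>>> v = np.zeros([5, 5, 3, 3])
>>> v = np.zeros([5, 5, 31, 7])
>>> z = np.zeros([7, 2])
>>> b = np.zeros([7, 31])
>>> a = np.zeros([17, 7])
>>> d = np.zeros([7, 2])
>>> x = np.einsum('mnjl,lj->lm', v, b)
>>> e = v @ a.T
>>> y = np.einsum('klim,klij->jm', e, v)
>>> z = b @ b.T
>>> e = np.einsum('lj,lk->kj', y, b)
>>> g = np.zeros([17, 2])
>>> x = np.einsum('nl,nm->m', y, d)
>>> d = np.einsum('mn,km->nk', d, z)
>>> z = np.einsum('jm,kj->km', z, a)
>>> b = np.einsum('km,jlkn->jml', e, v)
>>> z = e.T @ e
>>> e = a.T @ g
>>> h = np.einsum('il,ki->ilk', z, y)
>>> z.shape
(17, 17)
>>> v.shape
(5, 5, 31, 7)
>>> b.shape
(5, 17, 5)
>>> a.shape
(17, 7)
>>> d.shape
(2, 7)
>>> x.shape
(2,)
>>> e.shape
(7, 2)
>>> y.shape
(7, 17)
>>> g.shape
(17, 2)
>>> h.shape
(17, 17, 7)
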